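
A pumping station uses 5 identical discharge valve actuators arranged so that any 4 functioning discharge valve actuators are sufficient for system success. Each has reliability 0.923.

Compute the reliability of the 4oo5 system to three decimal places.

R = Σ_{i=4}^{5} C(5,i) p^i (1−p)^{5−i} with p = 0.923
C(5,4)·0.923^4·0.077^1 = 0.27943
C(5,5)·0.923^5·0.077^0 = 0.66990
Sum = 0.949

0.949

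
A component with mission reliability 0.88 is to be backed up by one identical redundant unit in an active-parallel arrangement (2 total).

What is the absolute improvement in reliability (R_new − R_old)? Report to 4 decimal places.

0.1056

R_before = 0.88
R_after = 1 − (1 − 0.88)^2 = 0.9856
ΔR = 0.9856 − 0.88 = 0.1056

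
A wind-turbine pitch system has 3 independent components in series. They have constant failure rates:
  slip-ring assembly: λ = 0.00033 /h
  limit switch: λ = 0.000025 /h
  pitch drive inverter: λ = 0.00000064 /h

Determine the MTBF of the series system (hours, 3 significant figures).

2810

Series of exponential components: λ_sys = Σ λ_i
λ_sys = 0.00033 + 0.000025 + 0.00000064 = 3.5564e-04 /h
MTBF = 1 / λ_sys = 2810 h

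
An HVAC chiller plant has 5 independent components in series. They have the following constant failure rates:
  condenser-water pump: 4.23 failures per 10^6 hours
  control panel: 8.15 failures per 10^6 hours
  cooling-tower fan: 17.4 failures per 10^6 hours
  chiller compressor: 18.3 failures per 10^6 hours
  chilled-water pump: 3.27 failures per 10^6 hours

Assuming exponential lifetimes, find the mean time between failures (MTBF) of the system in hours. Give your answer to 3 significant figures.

Series of exponential components: λ_sys = Σ λ_i
λ_sys = 0.00000423 + 0.00000815 + 0.0000174 + 0.0000183 + 0.00000327 = 5.1350e-05 /h
MTBF = 1 / λ_sys = 19500 h

19500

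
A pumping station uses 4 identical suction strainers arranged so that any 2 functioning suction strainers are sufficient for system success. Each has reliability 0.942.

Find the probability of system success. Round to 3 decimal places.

R = Σ_{i=2}^{4} C(4,i) p^i (1−p)^{4−i} with p = 0.942
C(4,2)·0.942^2·0.058^2 = 0.01791
C(4,3)·0.942^3·0.058^1 = 0.19393
C(4,4)·0.942^4·0.058^0 = 0.78741
Sum = 0.999

0.999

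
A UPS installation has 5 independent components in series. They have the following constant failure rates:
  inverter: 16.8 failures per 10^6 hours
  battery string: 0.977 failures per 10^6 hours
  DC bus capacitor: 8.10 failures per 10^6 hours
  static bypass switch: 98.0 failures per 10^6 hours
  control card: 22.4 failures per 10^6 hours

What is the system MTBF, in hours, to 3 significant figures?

6840

Series of exponential components: λ_sys = Σ λ_i
λ_sys = 0.0000168 + 0.000000977 + 0.00000810 + 0.0000980 + 0.0000224 = 1.4628e-04 /h
MTBF = 1 / λ_sys = 6840 h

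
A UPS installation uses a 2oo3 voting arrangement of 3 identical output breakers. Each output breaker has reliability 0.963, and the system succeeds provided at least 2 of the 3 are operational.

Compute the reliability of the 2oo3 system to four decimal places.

R = Σ_{i=2}^{3} C(3,i) p^i (1−p)^{3−i} with p = 0.963
C(3,2)·0.963^2·0.037^1 = 0.102938
C(3,3)·0.963^3·0.037^0 = 0.893056
Sum = 0.9960

0.9960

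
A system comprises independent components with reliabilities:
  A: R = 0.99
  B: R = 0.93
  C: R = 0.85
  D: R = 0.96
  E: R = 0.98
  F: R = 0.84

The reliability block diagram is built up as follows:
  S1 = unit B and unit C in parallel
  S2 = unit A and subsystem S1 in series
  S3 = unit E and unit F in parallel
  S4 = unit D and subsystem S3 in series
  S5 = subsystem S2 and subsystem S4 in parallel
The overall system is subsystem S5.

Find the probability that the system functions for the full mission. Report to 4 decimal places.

Parallel (B and C): 1 − (1 − 0.930000)(1 − 0.850000) = 0.989500
Series (A and [0.989500]): 0.990000 × 0.989500 = 0.979605
Parallel (E and F): 1 − (1 − 0.980000)(1 − 0.840000) = 0.996800
Series (D and [0.996800]): 0.960000 × 0.996800 = 0.956928
Parallel ([0.979605] and [0.956928]): 1 − (1 − 0.979605)(1 − 0.956928) = 0.9991

0.9991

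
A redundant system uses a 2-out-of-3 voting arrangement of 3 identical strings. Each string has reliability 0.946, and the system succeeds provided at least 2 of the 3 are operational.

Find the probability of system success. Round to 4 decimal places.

R = Σ_{i=2}^{3} C(3,i) p^i (1−p)^{3−i} with p = 0.946
C(3,2)·0.946^2·0.054^1 = 0.144976
C(3,3)·0.946^3·0.054^0 = 0.846591
Sum = 0.9916

0.9916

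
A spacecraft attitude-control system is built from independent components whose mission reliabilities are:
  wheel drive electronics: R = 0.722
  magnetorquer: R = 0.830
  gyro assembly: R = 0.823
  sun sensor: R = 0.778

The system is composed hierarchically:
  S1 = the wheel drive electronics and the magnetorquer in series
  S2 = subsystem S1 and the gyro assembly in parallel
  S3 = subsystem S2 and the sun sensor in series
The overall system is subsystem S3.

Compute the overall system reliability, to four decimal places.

0.7228

Series (wheel drive electronics and magnetorquer): 0.722000 × 0.830000 = 0.599260
Parallel ([0.599260] and gyro assembly): 1 − (1 − 0.599260)(1 − 0.823000) = 0.929069
Series ([0.929069] and sun sensor): 0.929069 × 0.778000 = 0.7228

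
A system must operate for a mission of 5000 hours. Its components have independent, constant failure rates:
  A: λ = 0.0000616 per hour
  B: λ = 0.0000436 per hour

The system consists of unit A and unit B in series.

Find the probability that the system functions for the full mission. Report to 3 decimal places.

R(A) = exp(−0.0000616 × 5000) = 0.73492
R(B) = exp(−0.0000436 × 5000) = 0.80413
Series (A and B): 0.73492 × 0.80413 = 0.591

0.591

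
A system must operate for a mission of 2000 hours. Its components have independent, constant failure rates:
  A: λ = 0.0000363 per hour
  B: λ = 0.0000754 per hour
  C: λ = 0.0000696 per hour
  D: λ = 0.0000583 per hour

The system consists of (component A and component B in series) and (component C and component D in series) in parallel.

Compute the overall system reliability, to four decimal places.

R(A) = exp(−0.0000363 × 2000) = 0.929973
R(B) = exp(−0.0000754 × 2000) = 0.860020
R(C) = exp(−0.0000696 × 2000) = 0.870054
R(D) = exp(−0.0000583 × 2000) = 0.889941
Series (A and B): 0.929973 × 0.860020 = 0.799795
Series (C and D): 0.870054 × 0.889941 = 0.774297
Parallel ([0.799795] and [0.774297]): 1 − (1 − 0.799795)(1 − 0.774297) = 0.9548

0.9548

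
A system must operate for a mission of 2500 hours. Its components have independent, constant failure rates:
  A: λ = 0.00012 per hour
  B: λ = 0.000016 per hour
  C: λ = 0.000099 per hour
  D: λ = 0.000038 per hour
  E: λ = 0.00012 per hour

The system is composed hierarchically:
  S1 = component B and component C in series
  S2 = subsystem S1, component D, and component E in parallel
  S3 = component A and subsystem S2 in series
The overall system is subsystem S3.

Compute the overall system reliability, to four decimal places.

0.7365

R(A) = exp(−0.00012 × 2500) = 0.740818
R(B) = exp(−0.000016 × 2500) = 0.960789
R(C) = exp(−0.000099 × 2500) = 0.780750
R(D) = exp(−0.000038 × 2500) = 0.909373
R(E) = exp(−0.00012 × 2500) = 0.740818
Series (B and C): 0.960789 × 0.780750 = 0.750136
Parallel ([0.750136], D, and E): 1 − (1 − 0.750136)(1 − 0.909373)(1 − 0.740818) = 0.994131
Series (A and [0.994131]): 0.740818 × 0.994131 = 0.7365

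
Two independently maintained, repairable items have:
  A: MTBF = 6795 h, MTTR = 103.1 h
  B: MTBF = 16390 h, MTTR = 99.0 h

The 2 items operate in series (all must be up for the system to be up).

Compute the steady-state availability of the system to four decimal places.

0.9791

A(A) = MTBF/(MTBF+MTTR) = 6795/(6795+103.1) = 0.985054
A(B) = MTBF/(MTBF+MTTR) = 16390/(16390+99.0) = 0.993996
Series availability: 0.985054 × 0.993996 = 0.9791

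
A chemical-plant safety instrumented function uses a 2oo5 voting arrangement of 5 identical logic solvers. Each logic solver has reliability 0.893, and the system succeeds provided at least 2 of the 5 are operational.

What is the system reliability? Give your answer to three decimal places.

0.999

R = Σ_{i=2}^{5} C(5,i) p^i (1−p)^{5−i} with p = 0.893
C(5,2)·0.893^2·0.107^3 = 0.00977
C(5,3)·0.893^3·0.107^2 = 0.08153
C(5,4)·0.893^4·0.107^1 = 0.34022
C(5,5)·0.893^5·0.107^0 = 0.56788
Sum = 0.999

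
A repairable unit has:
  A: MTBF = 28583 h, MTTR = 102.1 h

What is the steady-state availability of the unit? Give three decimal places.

A(A) = MTBF/(MTBF+MTTR) = 28583/(28583+102.1) = 0.996

0.996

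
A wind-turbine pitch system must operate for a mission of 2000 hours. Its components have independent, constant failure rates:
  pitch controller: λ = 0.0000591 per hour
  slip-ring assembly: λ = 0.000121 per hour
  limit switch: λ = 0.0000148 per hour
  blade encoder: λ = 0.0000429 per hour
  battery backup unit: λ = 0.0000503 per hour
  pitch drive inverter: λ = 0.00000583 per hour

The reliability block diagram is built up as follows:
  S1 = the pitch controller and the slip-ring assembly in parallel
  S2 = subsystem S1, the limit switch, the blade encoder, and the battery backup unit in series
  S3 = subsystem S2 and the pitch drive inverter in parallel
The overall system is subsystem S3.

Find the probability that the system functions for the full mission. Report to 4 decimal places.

R(pitch controller) = exp(−0.0000591 × 2000) = 0.888518
R(slip-ring assembly) = exp(−0.000121 × 2000) = 0.785056
R(limit switch) = exp(−0.0000148 × 2000) = 0.970834
R(blade encoder) = exp(−0.0000429 × 2000) = 0.917778
R(battery backup unit) = exp(−0.0000503 × 2000) = 0.904295
R(pitch drive inverter) = exp(−0.00000583 × 2000) = 0.988408
Parallel (pitch controller and slip-ring assembly): 1 − (1 − 0.888518)(1 − 0.785056) = 0.976038
Series ([0.976038], limit switch, blade encoder, and battery backup unit): 0.976038 × 0.970834 × 0.917778 × 0.904295 = 0.786429
Parallel ([0.786429] and pitch drive inverter): 1 − (1 − 0.786429)(1 − 0.988408) = 0.9975

0.9975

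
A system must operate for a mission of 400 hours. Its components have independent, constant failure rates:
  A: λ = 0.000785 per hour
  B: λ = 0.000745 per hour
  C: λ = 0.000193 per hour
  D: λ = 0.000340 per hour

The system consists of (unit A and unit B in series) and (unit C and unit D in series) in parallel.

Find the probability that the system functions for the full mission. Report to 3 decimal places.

R(A) = exp(−0.000785 × 400) = 0.73052
R(B) = exp(−0.000745 × 400) = 0.74230
R(C) = exp(−0.000193 × 400) = 0.92570
R(D) = exp(−0.000340 × 400) = 0.87284
Series (A and B): 0.73052 × 0.74230 = 0.54226
Series (C and D): 0.92570 × 0.87284 = 0.80799
Parallel ([0.54226] and [0.80799]): 1 − (1 − 0.54226)(1 − 0.80799) = 0.912

0.912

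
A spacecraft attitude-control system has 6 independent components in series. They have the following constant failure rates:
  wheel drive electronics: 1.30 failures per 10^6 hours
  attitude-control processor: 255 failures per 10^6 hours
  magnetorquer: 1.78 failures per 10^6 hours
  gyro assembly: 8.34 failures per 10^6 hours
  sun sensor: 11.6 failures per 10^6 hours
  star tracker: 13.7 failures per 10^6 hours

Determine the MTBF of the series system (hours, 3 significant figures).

Series of exponential components: λ_sys = Σ λ_i
λ_sys = 0.00000130 + 0.000255 + 0.00000178 + 0.00000834 + 0.0000116 + 0.0000137 = 2.9172e-04 /h
MTBF = 1 / λ_sys = 3430 h

3430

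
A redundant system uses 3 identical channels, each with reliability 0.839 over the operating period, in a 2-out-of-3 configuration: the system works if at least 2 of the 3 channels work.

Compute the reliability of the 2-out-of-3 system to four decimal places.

0.9306

R = Σ_{i=2}^{3} C(3,i) p^i (1−p)^{3−i} with p = 0.839
C(3,2)·0.839^2·0.161^1 = 0.339994
C(3,3)·0.839^3·0.161^0 = 0.590590
Sum = 0.9306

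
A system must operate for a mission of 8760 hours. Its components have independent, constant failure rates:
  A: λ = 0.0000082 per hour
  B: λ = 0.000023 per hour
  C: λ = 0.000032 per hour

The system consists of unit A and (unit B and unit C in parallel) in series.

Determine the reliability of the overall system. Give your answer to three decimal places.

0.889

R(A) = exp(−0.0000082 × 8760) = 0.93069
R(B) = exp(−0.000023 × 8760) = 0.81752
R(C) = exp(−0.000032 × 8760) = 0.75554
Parallel (B and C): 1 − (1 − 0.81752)(1 − 0.75554) = 0.95539
Series (A and [0.95539]): 0.93069 × 0.95539 = 0.889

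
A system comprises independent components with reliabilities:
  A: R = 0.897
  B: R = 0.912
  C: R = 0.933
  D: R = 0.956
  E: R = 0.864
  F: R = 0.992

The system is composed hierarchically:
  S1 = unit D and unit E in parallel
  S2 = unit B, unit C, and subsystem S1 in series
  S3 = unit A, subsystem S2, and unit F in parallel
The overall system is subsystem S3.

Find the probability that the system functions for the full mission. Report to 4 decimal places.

0.9999

Parallel (D and E): 1 − (1 − 0.956000)(1 − 0.864000) = 0.994016
Series (B, C, and [0.994016]): 0.912000 × 0.933000 × 0.994016 = 0.845804
Parallel (A, [0.845804], and F): 1 − (1 − 0.897000)(1 − 0.845804)(1 − 0.992000) = 0.9999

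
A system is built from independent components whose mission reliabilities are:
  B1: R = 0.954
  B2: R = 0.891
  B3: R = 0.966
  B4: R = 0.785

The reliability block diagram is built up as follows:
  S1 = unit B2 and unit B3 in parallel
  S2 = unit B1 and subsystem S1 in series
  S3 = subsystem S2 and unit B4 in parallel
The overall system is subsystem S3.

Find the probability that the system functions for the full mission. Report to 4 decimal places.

Parallel (B2 and B3): 1 − (1 − 0.891000)(1 − 0.966000) = 0.996294
Series (B1 and [0.996294]): 0.954000 × 0.996294 = 0.950464
Parallel ([0.950464] and B4): 1 − (1 − 0.950464)(1 − 0.785000) = 0.9893

0.9893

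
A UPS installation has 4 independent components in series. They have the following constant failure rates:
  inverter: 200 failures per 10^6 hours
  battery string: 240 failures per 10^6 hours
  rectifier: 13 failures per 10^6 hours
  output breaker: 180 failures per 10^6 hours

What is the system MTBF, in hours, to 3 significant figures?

Series of exponential components: λ_sys = Σ λ_i
λ_sys = 0.00020 + 0.00024 + 0.000013 + 0.00018 = 6.3300e-04 /h
MTBF = 1 / λ_sys = 1580 h

1580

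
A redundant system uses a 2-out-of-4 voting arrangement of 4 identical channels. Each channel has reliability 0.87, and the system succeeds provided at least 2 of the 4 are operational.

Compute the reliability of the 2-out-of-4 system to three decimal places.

R = Σ_{i=2}^{4} C(4,i) p^i (1−p)^{4−i} with p = 0.87
C(4,2)·0.87^2·0.13^2 = 0.07675
C(4,3)·0.87^3·0.13^1 = 0.34242
C(4,4)·0.87^4·0.13^0 = 0.57290
Sum = 0.992

0.992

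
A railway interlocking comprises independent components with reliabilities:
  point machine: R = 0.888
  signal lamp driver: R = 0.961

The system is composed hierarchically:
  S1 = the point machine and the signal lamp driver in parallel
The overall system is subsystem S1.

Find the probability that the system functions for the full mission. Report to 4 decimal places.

0.9956

Parallel (point machine and signal lamp driver): 1 − (1 − 0.888000)(1 − 0.961000) = 0.9956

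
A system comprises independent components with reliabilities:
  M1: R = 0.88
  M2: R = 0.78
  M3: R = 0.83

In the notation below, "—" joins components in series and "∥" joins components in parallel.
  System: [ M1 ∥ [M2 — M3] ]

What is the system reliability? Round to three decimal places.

0.958

Series (M2 and M3): 0.78000 × 0.83000 = 0.64740
Parallel (M1 and [0.64740]): 1 − (1 − 0.88000)(1 − 0.64740) = 0.958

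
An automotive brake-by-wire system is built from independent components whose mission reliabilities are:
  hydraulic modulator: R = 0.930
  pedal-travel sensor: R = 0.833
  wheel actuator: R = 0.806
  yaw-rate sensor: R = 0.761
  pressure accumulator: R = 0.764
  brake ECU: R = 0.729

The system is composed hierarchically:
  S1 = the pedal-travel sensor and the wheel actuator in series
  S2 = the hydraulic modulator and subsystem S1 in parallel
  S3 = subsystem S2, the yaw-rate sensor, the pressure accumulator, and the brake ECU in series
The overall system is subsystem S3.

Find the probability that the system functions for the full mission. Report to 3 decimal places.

0.414

Series (pedal-travel sensor and wheel actuator): 0.83300 × 0.80600 = 0.67140
Parallel (hydraulic modulator and [0.67140]): 1 − (1 − 0.93000)(1 − 0.67140) = 0.97700
Series ([0.97700], yaw-rate sensor, pressure accumulator, and brake ECU): 0.97700 × 0.76100 × 0.76400 × 0.72900 = 0.414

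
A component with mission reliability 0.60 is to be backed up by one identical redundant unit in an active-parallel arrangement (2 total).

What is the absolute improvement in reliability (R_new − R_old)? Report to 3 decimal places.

R_before = 0.60
R_after = 1 − (1 − 0.60)^2 = 0.840
ΔR = 0.840 − 0.60 = 0.240

0.240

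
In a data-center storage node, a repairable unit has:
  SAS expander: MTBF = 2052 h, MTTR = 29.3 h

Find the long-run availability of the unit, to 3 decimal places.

A(SAS expander) = MTBF/(MTBF+MTTR) = 2052/(2052+29.3) = 0.986

0.986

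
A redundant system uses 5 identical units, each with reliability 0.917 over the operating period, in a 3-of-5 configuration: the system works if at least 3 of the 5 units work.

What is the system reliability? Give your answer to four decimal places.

0.9950

R = Σ_{i=3}^{5} C(5,i) p^i (1−p)^{5−i} with p = 0.917
C(5,3)·0.917^3·0.083^2 = 0.053121
C(5,4)·0.917^4·0.083^1 = 0.293444
C(5,5)·0.917^5·0.083^0 = 0.648405
Sum = 0.9950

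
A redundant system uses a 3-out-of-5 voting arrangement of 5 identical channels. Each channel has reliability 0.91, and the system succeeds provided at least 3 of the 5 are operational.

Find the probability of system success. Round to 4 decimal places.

0.9937

R = Σ_{i=3}^{5} C(5,i) p^i (1−p)^{5−i} with p = 0.91
C(5,3)·0.91^3·0.09^2 = 0.061039
C(5,4)·0.91^4·0.09^1 = 0.308587
C(5,5)·0.91^5·0.09^0 = 0.624032
Sum = 0.9937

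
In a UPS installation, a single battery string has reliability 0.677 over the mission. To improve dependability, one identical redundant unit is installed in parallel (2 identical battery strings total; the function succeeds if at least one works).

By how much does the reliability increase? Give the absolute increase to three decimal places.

R_before = 0.677
R_after = 1 − (1 − 0.677)^2 = 0.896
ΔR = 0.896 − 0.677 = 0.219

0.219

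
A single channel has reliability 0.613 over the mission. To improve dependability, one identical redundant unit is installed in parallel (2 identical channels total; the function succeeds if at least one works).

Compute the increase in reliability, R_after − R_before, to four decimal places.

0.2372

R_before = 0.613
R_after = 1 − (1 − 0.613)^2 = 0.8502
ΔR = 0.8502 − 0.613 = 0.2372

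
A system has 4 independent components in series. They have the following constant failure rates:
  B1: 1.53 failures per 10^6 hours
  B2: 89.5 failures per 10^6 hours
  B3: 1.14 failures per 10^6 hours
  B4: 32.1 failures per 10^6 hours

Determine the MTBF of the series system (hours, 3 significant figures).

8050

Series of exponential components: λ_sys = Σ λ_i
λ_sys = 0.00000153 + 0.0000895 + 0.00000114 + 0.0000321 = 1.2427e-04 /h
MTBF = 1 / λ_sys = 8050 h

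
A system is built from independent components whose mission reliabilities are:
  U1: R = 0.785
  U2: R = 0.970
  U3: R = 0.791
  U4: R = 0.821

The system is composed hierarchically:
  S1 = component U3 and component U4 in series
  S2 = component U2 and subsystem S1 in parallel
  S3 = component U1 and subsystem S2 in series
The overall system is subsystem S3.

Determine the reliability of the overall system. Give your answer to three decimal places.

0.777

Series (U3 and U4): 0.79100 × 0.82100 = 0.64941
Parallel (U2 and [0.64941]): 1 − (1 − 0.97000)(1 − 0.64941) = 0.98948
Series (U1 and [0.98948]): 0.78500 × 0.98948 = 0.777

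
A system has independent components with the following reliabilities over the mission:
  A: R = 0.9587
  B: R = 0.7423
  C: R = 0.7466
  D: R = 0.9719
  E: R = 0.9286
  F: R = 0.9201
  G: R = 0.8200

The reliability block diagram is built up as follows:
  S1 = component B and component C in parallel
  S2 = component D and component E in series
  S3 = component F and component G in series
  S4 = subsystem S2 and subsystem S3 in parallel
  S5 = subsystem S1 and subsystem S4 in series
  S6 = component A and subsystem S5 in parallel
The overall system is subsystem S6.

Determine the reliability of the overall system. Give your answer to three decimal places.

0.996

Parallel (B and C): 1 − (1 − 0.74230)(1 − 0.74660) = 0.93470
Series (D and E): 0.97190 × 0.92860 = 0.90251
Series (F and G): 0.92010 × 0.82000 = 0.75448
Parallel ([0.90251] and [0.75448]): 1 − (1 − 0.90251)(1 − 0.75448) = 0.97606
Series ([0.93470] and [0.97606]): 0.93470 × 0.97606 = 0.91232
Parallel (A and [0.91232]): 1 − (1 − 0.95870)(1 − 0.91232) = 0.996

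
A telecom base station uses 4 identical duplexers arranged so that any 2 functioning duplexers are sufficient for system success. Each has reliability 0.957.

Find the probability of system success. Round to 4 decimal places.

R = Σ_{i=2}^{4} C(4,i) p^i (1−p)^{4−i} with p = 0.957
C(4,2)·0.957^2·0.043^2 = 0.010160
C(4,3)·0.957^3·0.043^1 = 0.150752
C(4,4)·0.957^4·0.043^0 = 0.838779
Sum = 0.9997

0.9997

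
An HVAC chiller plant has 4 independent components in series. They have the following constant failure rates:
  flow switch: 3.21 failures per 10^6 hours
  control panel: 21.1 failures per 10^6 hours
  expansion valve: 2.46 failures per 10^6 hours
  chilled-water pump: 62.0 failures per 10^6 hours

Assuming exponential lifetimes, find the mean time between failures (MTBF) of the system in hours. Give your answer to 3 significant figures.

11300

Series of exponential components: λ_sys = Σ λ_i
λ_sys = 0.00000321 + 0.0000211 + 0.00000246 + 0.0000620 = 8.8770e-05 /h
MTBF = 1 / λ_sys = 11300 h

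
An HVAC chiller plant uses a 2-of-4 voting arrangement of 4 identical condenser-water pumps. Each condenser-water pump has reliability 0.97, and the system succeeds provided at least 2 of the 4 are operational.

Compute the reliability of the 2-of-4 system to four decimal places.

R = Σ_{i=2}^{4} C(4,i) p^i (1−p)^{4−i} with p = 0.97
C(4,2)·0.97^2·0.03^2 = 0.005081
C(4,3)·0.97^3·0.03^1 = 0.109521
C(4,4)·0.97^4·0.03^0 = 0.885293
Sum = 0.9999

0.9999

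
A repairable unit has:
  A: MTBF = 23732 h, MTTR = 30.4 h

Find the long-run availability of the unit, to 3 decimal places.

0.999

A(A) = MTBF/(MTBF+MTTR) = 23732/(23732+30.4) = 0.999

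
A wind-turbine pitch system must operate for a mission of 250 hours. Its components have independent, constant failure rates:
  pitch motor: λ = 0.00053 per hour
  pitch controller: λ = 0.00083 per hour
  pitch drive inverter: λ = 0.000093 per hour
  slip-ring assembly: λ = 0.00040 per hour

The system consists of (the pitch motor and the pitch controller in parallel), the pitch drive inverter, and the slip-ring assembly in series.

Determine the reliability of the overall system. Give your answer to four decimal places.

R(pitch motor) = exp(−0.00053 × 250) = 0.875903
R(pitch controller) = exp(−0.00083 × 250) = 0.812613
R(pitch drive inverter) = exp(−0.000093 × 250) = 0.977018
R(slip-ring assembly) = exp(−0.00040 × 250) = 0.904837
Parallel (pitch motor and pitch controller): 1 − (1 − 0.875903)(1 − 0.812613) = 0.976746
Series ([0.976746], pitch drive inverter, and slip-ring assembly): 0.976746 × 0.977018 × 0.904837 = 0.8635

0.8635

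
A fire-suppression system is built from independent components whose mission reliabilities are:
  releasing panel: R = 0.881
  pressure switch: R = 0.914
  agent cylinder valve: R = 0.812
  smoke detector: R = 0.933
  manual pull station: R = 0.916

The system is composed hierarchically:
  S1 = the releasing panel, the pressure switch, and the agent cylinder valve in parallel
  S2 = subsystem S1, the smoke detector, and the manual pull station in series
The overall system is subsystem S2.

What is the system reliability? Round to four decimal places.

Parallel (releasing panel, pressure switch, and agent cylinder valve): 1 − (1 − 0.881000)(1 − 0.914000)(1 − 0.812000) = 0.998076
Series ([0.998076], smoke detector, and manual pull station): 0.998076 × 0.933000 × 0.916000 = 0.8530

0.8530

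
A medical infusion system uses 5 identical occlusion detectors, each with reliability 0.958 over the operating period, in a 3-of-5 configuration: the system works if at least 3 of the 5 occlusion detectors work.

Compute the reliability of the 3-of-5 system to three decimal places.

0.999

R = Σ_{i=3}^{5} C(5,i) p^i (1−p)^{5−i} with p = 0.958
C(5,3)·0.958^3·0.042^2 = 0.01551
C(5,4)·0.958^4·0.042^1 = 0.17688
C(5,5)·0.958^5·0.042^0 = 0.80691
Sum = 0.999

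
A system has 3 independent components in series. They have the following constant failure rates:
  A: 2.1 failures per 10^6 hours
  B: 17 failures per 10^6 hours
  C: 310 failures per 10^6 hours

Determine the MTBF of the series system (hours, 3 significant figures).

3040

Series of exponential components: λ_sys = Σ λ_i
λ_sys = 0.0000021 + 0.000017 + 0.00031 = 3.2910e-04 /h
MTBF = 1 / λ_sys = 3040 h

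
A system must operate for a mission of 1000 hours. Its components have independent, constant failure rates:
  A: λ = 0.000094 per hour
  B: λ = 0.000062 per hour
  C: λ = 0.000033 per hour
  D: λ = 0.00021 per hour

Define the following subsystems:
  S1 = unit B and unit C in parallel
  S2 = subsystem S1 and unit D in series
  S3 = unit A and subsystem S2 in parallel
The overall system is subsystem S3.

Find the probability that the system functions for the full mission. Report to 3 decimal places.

R(A) = exp(−0.000094 × 1000) = 0.91028
R(B) = exp(−0.000062 × 1000) = 0.93988
R(C) = exp(−0.000033 × 1000) = 0.96754
R(D) = exp(−0.00021 × 1000) = 0.81058
Parallel (B and C): 1 − (1 − 0.93988)(1 − 0.96754) = 0.99805
Series ([0.99805] and D): 0.99805 × 0.81058 = 0.80900
Parallel (A and [0.80900]): 1 − (1 − 0.91028)(1 − 0.80900) = 0.983

0.983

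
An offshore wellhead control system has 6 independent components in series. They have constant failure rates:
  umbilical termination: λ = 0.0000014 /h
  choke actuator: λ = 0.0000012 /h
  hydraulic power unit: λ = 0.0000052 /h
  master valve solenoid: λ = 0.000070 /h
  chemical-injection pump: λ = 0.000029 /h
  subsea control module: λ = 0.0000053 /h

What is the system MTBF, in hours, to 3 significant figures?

Series of exponential components: λ_sys = Σ λ_i
λ_sys = 0.0000014 + 0.0000012 + 0.0000052 + 0.000070 + 0.000029 + 0.0000053 = 1.1210e-04 /h
MTBF = 1 / λ_sys = 8920 h

8920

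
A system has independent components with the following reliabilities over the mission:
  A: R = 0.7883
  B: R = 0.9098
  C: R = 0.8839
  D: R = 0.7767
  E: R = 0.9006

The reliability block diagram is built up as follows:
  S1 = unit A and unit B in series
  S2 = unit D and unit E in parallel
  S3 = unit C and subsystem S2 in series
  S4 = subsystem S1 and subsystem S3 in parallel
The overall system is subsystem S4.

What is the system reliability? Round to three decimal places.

0.962

Series (A and B): 0.78830 × 0.90980 = 0.71720
Parallel (D and E): 1 − (1 − 0.77670)(1 − 0.90060) = 0.97780
Series (C and [0.97780]): 0.88390 × 0.97780 = 0.86428
Parallel ([0.71720] and [0.86428]): 1 − (1 − 0.71720)(1 − 0.86428) = 0.962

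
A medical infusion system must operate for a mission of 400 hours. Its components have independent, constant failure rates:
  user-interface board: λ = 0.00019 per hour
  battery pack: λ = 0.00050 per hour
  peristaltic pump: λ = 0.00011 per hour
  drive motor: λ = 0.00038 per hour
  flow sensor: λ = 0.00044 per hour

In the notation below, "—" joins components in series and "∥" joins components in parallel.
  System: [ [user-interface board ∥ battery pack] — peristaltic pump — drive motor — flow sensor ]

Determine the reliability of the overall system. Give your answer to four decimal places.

R(user-interface board) = exp(−0.00019 × 400) = 0.926816
R(battery pack) = exp(−0.00050 × 400) = 0.818731
R(peristaltic pump) = exp(−0.00011 × 400) = 0.956954
R(drive motor) = exp(−0.00038 × 400) = 0.858988
R(flow sensor) = exp(−0.00044 × 400) = 0.838618
Parallel (user-interface board and battery pack): 1 − (1 − 0.926816)(1 − 0.818731) = 0.986734
Series ([0.986734], peristaltic pump, drive motor, and flow sensor): 0.986734 × 0.956954 × 0.858988 × 0.838618 = 0.6802

0.6802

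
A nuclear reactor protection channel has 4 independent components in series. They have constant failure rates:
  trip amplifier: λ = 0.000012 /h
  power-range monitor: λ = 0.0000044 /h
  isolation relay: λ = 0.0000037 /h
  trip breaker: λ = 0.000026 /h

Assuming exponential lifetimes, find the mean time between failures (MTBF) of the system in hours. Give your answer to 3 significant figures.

Series of exponential components: λ_sys = Σ λ_i
λ_sys = 0.000012 + 0.0000044 + 0.0000037 + 0.000026 = 4.6100e-05 /h
MTBF = 1 / λ_sys = 21700 h

21700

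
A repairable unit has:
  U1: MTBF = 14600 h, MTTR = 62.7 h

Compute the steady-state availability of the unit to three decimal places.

0.996

A(U1) = MTBF/(MTBF+MTTR) = 14600/(14600+62.7) = 0.996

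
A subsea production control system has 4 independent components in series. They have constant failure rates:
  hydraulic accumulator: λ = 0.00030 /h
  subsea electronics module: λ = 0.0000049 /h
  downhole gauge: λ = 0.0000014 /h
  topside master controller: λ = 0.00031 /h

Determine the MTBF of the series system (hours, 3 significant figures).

Series of exponential components: λ_sys = Σ λ_i
λ_sys = 0.00030 + 0.0000049 + 0.0000014 + 0.00031 = 6.1630e-04 /h
MTBF = 1 / λ_sys = 1620 h

1620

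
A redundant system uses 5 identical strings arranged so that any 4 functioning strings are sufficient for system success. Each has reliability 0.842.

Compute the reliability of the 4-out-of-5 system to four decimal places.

R = Σ_{i=4}^{5} C(5,i) p^i (1−p)^{5−i} with p = 0.842
C(5,4)·0.842^4·0.158^1 = 0.397078
C(5,5)·0.842^5·0.158^0 = 0.423214
Sum = 0.8203

0.8203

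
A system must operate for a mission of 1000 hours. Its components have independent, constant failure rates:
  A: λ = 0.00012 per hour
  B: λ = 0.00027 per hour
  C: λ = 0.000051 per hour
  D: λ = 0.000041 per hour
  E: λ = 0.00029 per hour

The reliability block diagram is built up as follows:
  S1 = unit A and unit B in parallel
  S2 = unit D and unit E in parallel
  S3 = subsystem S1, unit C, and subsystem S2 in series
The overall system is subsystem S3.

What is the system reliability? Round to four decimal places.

0.9155

R(A) = exp(−0.00012 × 1000) = 0.886920
R(B) = exp(−0.00027 × 1000) = 0.763379
R(C) = exp(−0.000051 × 1000) = 0.950279
R(D) = exp(−0.000041 × 1000) = 0.959829
R(E) = exp(−0.00029 × 1000) = 0.748264
Parallel (A and B): 1 − (1 − 0.886920)(1 − 0.763379) = 0.973243
Parallel (D and E): 1 − (1 − 0.959829)(1 − 0.748264) = 0.989888
Series ([0.973243], C, and [0.989888]): 0.973243 × 0.950279 × 0.989888 = 0.9155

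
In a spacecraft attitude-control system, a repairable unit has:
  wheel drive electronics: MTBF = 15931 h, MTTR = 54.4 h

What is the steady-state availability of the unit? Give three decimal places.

0.997

A(wheel drive electronics) = MTBF/(MTBF+MTTR) = 15931/(15931+54.4) = 0.997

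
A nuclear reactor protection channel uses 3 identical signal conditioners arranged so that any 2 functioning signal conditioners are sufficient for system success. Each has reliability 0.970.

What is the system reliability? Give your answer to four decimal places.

0.9974

R = Σ_{i=2}^{3} C(3,i) p^i (1−p)^{3−i} with p = 0.970
C(3,2)·0.970^2·0.030^1 = 0.084681
C(3,3)·0.970^3·0.030^0 = 0.912673
Sum = 0.9974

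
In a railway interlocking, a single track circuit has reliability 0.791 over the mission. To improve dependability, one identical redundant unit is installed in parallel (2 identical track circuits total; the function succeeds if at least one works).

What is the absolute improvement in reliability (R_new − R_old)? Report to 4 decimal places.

0.1653

R_before = 0.791
R_after = 1 − (1 − 0.791)^2 = 0.9563
ΔR = 0.9563 − 0.791 = 0.1653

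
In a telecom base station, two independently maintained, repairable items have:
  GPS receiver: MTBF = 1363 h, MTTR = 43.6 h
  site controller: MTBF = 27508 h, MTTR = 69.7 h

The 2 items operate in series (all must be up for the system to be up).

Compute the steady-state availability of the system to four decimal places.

0.9666

A(GPS receiver) = MTBF/(MTBF+MTTR) = 1363/(1363+43.6) = 0.969003
A(site controller) = MTBF/(MTBF+MTTR) = 27508/(27508+69.7) = 0.997473
Series availability: 0.969003 × 0.997473 = 0.9666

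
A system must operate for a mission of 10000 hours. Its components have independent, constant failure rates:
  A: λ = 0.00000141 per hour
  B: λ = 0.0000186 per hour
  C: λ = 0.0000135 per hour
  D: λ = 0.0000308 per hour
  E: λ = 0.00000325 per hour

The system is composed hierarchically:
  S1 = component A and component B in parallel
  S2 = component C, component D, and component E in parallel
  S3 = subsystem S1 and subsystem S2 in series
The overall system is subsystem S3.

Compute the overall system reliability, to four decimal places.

0.9966

R(A) = exp(−0.00000141 × 10000) = 0.985999
R(B) = exp(−0.0000186 × 10000) = 0.830274
R(C) = exp(−0.0000135 × 10000) = 0.873716
R(D) = exp(−0.0000308 × 10000) = 0.734915
R(E) = exp(−0.00000325 × 10000) = 0.968022
Parallel (A and B): 1 − (1 − 0.985999)(1 − 0.830274) = 0.997624
Parallel (C, D, and E): 1 − (1 − 0.873716)(1 − 0.734915)(1 − 0.968022) = 0.998930
Series ([0.997624] and [0.998930]): 0.997624 × 0.998930 = 0.9966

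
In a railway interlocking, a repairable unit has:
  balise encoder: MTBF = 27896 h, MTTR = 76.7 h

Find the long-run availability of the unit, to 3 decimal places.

A(balise encoder) = MTBF/(MTBF+MTTR) = 27896/(27896+76.7) = 0.997

0.997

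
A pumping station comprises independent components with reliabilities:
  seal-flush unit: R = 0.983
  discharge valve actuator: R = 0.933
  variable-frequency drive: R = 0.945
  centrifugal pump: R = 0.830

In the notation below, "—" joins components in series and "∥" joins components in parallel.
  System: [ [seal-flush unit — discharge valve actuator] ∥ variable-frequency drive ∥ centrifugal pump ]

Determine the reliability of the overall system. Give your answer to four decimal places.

0.9992

Series (seal-flush unit and discharge valve actuator): 0.983000 × 0.933000 = 0.917139
Parallel ([0.917139], variable-frequency drive, and centrifugal pump): 1 − (1 − 0.917139)(1 − 0.945000)(1 − 0.830000) = 0.9992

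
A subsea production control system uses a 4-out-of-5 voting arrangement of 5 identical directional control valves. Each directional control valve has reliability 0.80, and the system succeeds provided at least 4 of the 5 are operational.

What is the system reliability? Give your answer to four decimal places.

0.7373

R = Σ_{i=4}^{5} C(5,i) p^i (1−p)^{5−i} with p = 0.80
C(5,4)·0.80^4·0.20^1 = 0.409600
C(5,5)·0.80^5·0.20^0 = 0.327680
Sum = 0.7373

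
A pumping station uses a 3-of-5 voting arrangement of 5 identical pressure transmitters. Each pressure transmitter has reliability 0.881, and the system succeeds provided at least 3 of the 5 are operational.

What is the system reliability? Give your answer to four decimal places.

R = Σ_{i=3}^{5} C(5,i) p^i (1−p)^{5−i} with p = 0.881
C(5,3)·0.881^3·0.119^2 = 0.096833
C(5,4)·0.881^4·0.119^1 = 0.358443
C(5,5)·0.881^5·0.119^0 = 0.530737
Sum = 0.9860

0.9860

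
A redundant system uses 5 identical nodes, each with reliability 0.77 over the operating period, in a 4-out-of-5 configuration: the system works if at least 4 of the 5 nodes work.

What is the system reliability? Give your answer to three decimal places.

R = Σ_{i=4}^{5} C(5,i) p^i (1−p)^{5−i} with p = 0.77
C(5,4)·0.77^4·0.23^1 = 0.40426
C(5,5)·0.77^5·0.23^0 = 0.27068
Sum = 0.675

0.675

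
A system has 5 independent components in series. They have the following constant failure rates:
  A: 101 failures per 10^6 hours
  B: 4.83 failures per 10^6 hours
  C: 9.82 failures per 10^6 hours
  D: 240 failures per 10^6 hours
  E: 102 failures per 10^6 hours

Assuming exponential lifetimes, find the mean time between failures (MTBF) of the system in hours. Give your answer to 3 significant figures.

Series of exponential components: λ_sys = Σ λ_i
λ_sys = 0.000101 + 0.00000483 + 0.00000982 + 0.000240 + 0.000102 = 4.5765e-04 /h
MTBF = 1 / λ_sys = 2190 h

2190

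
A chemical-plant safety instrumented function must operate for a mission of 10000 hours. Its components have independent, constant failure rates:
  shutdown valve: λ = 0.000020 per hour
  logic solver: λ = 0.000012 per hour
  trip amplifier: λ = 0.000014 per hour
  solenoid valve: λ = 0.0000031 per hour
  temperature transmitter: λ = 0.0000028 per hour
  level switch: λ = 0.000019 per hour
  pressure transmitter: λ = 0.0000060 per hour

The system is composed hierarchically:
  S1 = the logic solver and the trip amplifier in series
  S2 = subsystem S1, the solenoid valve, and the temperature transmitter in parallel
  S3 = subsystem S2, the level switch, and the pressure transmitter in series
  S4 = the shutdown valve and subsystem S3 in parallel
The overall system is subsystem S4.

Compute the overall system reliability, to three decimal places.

R(shutdown valve) = exp(−0.000020 × 10000) = 0.81873
R(logic solver) = exp(−0.000012 × 10000) = 0.88692
R(trip amplifier) = exp(−0.000014 × 10000) = 0.86936
R(solenoid valve) = exp(−0.0000031 × 10000) = 0.96948
R(temperature transmitter) = exp(−0.0000028 × 10000) = 0.97239
R(level switch) = exp(−0.000019 × 10000) = 0.82696
R(pressure transmitter) = exp(−0.0000060 × 10000) = 0.94176
Series (logic solver and trip amplifier): 0.88692 × 0.86936 = 0.77105
Parallel ([0.77105], solenoid valve, and temperature transmitter): 1 − (1 − 0.77105)(1 − 0.96948)(1 − 0.97239) = 0.99981
Series ([0.99981], level switch, and pressure transmitter): 0.99981 × 0.82696 × 0.94176 = 0.77865
Parallel (shutdown valve and [0.77865]): 1 − (1 − 0.81873)(1 − 0.77865) = 0.960

0.960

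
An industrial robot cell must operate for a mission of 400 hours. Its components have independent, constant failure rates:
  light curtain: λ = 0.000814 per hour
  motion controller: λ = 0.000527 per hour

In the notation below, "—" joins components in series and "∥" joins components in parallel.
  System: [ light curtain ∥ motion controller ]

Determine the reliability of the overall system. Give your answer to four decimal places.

R(light curtain) = exp(−0.000814 × 400) = 0.722094
R(motion controller) = exp(−0.000527 × 400) = 0.809936
Parallel (light curtain and motion controller): 1 − (1 − 0.722094)(1 − 0.809936) = 0.9472

0.9472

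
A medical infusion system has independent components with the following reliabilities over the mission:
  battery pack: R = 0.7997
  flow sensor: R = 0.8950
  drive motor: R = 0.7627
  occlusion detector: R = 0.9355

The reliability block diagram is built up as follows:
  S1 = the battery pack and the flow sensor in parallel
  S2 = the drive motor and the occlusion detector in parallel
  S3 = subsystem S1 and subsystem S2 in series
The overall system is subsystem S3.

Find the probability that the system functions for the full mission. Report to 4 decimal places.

Parallel (battery pack and flow sensor): 1 − (1 − 0.799700)(1 − 0.895000) = 0.978969
Parallel (drive motor and occlusion detector): 1 − (1 − 0.762700)(1 − 0.935500) = 0.984694
Series ([0.978969] and [0.984694]): 0.978969 × 0.984694 = 0.9640

0.9640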